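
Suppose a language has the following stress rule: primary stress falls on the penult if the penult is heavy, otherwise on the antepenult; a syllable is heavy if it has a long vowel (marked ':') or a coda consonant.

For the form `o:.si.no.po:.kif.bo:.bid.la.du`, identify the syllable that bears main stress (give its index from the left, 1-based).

7

Weights: 7 bid H, 8 la L, 9 du L.
The penult (syllable 8, la) is light, so stress falls on the antepenult (syllable 7, bid).
Primary stress: syllable 7 → o:.si.no.po:.kif.bo:.ˈbid.la.du.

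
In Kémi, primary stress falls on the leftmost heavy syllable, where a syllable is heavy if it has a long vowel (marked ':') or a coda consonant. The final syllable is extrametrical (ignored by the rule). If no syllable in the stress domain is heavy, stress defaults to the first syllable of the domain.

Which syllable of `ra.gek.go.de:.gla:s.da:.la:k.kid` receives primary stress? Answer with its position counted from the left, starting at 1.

The final syllable (8, kid) is extrametrical; the stress domain is syllables 1–7.
Weights: 1 ra L, 2 gek H, 3 go L, 4 de: H, 5 gla:s H, 6 da: H, 7 la:k H.
Heavy syllables in the domain: 2, 4, 5, 6, 7. The leftmost is syllable 2 (gek).
Primary stress: syllable 2 → ra.ˈgek.go.de:.gla:s.da:.la:k.kid.

2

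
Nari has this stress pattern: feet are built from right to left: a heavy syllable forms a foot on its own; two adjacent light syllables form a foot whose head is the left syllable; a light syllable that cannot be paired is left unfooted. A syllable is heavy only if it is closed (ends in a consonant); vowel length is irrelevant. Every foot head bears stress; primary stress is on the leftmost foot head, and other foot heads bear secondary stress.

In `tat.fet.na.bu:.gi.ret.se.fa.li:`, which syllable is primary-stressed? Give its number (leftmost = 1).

Weights: 1 tat H, 2 fet H, 3 na L, 4 bu: L, 5 gi L, 6 ret H, 7 se L, 8 fa L, 9 li: L.
Parse right to left (heavy = foot alone; LL = one foot; stranded L unfooted): (ˈtat) (ˈfet) na (ˈbu:.gi) (ˈret) se (ˈfa.li:).
Foot heads: 1, 2, 4, 6, 8.
Primary stress on the leftmost head = syllable 1.
Primary stress: syllable 1 → ˈtat.fet.na.bu:.gi.ret.se.fa.li:.

1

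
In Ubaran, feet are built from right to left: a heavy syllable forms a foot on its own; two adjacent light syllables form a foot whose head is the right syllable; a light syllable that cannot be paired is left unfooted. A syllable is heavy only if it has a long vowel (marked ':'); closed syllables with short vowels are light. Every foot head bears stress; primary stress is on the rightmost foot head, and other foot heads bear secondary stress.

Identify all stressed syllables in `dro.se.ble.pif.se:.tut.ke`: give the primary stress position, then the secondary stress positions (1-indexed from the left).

primary 7, secondary 2, 4, 5

Weights: 1 dro L, 2 se L, 3 ble L, 4 pif L, 5 se: H, 6 tut L, 7 ke L.
Parse right to left (heavy = foot alone; LL = one foot; stranded L unfooted): (dro.ˈse) (ble.ˈpif) (ˈse:) (tut.ˈke).
Foot heads: 2, 4, 5, 7.
Primary stress on the rightmost head = syllable 7.
Secondary stress on 2, 4, 5: dro.ˌse.ble.ˌpif.ˌse:.tut.ˈke.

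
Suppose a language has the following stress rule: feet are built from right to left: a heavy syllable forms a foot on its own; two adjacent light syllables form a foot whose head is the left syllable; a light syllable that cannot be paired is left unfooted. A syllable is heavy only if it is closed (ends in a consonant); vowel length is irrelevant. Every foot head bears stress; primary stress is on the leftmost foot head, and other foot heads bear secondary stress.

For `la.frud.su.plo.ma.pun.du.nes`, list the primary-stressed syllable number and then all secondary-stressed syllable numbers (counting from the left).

Weights: 1 la L, 2 frud H, 3 su L, 4 plo L, 5 ma L, 6 pun H, 7 du L, 8 nes H.
Parse right to left (heavy = foot alone; LL = one foot; stranded L unfooted): la (ˈfrud) su (ˈplo.ma) (ˈpun) du (ˈnes).
Foot heads: 2, 4, 6, 8.
Primary stress on the leftmost head = syllable 2.
Secondary stress on 4, 6, 8: la.ˈfrud.su.ˌplo.ma.ˌpun.du.ˌnes.

primary 2, secondary 4, 6, 8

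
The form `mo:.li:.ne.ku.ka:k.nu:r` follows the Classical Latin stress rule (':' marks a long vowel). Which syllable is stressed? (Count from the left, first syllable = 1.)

Classical Latin: stress the penult if heavy (long vowel or closed), else the antepenult.
Weights: 4 ku L, 5 ka:k H, 6 nu:r H.
The penult (syllable 5, ka:k) is heavy, so it takes stress.
Stress on syllable 5: mo:.li:.ne.ku.ˈka:k.nu:r.

5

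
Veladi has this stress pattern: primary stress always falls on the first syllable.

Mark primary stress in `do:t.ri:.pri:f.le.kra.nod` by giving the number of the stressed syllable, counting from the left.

1

The word has 6 syllables; the first syllable is syllable 1 (do:t).
Primary stress: syllable 1 → ˈdo:t.ri:.pri:f.le.kra.nod.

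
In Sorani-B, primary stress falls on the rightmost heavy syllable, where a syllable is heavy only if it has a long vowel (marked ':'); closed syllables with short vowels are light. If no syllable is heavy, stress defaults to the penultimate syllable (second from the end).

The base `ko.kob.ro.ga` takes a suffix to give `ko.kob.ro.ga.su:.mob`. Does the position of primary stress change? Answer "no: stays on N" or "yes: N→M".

Base `ko.kob.ro.ga` (4 syllables):
  Weights: 1 ko L, 2 kob L, 3 ro L, 4 ga L.
  No heavy syllable in the domain; default to the penultimate syllable (second from the end) = syllable 3.
  → primary stress on syllable 3.
Suffixed `ko.kob.ro.ga.su:.mob` (6 syllables):
  Weights: 1 ko L, 2 kob L, 3 ro L, 4 ga L, 5 su: H, 6 mob L.
  Heavy syllables in the domain: 5. The rightmost is syllable 5 (su:).
  → primary stress on syllable 5.

yes: 3→5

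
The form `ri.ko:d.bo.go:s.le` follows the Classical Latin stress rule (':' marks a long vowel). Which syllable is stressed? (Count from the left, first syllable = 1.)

Classical Latin: stress the penult if heavy (long vowel or closed), else the antepenult.
Weights: 3 bo L, 4 go:s H, 5 le L.
The penult (syllable 4, go:s) is heavy, so it takes stress.
Stress on syllable 4: ri.ko:d.bo.ˈgo:s.le.

4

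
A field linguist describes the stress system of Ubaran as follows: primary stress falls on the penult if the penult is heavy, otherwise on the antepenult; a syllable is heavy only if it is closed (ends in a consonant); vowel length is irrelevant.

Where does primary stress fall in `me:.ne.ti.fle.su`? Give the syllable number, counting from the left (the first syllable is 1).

3

Weights: 3 ti L, 4 fle L, 5 su L.
The penult (syllable 4, fle) is light, so stress falls on the antepenult (syllable 3, ti).
Primary stress: syllable 3 → me:.ne.ˈti.fle.su.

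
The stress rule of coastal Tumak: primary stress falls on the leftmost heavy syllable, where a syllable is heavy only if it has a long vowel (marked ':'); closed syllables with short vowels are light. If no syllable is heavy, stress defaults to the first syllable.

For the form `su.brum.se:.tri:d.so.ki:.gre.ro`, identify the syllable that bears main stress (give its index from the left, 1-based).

3

Weights: 1 su L, 2 brum L, 3 se: H, 4 tri:d H, 5 so L, 6 ki: H, 7 gre L, 8 ro L.
Heavy syllables in the domain: 3, 4, 6. The leftmost is syllable 3 (se:).
Primary stress: syllable 3 → su.brum.ˈse:.tri:d.so.ki:.gre.ro.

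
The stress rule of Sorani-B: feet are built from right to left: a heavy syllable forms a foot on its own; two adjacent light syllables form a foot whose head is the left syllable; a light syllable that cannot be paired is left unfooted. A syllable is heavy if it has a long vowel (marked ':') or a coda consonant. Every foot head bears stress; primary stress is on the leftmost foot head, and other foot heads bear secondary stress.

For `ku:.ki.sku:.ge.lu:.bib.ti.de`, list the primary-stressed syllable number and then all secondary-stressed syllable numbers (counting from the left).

primary 1, secondary 3, 5, 6, 7

Weights: 1 ku: H, 2 ki L, 3 sku: H, 4 ge L, 5 lu: H, 6 bib H, 7 ti L, 8 de L.
Parse right to left (heavy = foot alone; LL = one foot; stranded L unfooted): (ˈku:) ki (ˈsku:) ge (ˈlu:) (ˈbib) (ˈti.de).
Foot heads: 1, 3, 5, 6, 7.
Primary stress on the leftmost head = syllable 1.
Secondary stress on 3, 5, 6, 7: ˈku:.ki.ˌsku:.ge.ˌlu:.ˌbib.ˌti.de.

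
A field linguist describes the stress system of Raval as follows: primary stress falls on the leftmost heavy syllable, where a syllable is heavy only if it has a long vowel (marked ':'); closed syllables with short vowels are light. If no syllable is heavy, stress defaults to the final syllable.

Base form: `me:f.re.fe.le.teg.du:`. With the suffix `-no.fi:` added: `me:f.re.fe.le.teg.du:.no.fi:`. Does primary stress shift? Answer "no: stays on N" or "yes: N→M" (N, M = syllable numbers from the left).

Base `me:f.re.fe.le.teg.du:` (6 syllables):
  Weights: 1 me:f H, 2 re L, 3 fe L, 4 le L, 5 teg L, 6 du: H.
  Heavy syllables in the domain: 1, 6. The leftmost is syllable 1 (me:f).
  → primary stress on syllable 1.
Suffixed `me:f.re.fe.le.teg.du:.no.fi:` (8 syllables):
  Weights: 1 me:f H, 2 re L, 3 fe L, 4 le L, 5 teg L, 6 du: H, 7 no L, 8 fi: H.
  Heavy syllables in the domain: 1, 6, 8. The leftmost is syllable 1 (me:f).
  → primary stress on syllable 1.

no: stays on 1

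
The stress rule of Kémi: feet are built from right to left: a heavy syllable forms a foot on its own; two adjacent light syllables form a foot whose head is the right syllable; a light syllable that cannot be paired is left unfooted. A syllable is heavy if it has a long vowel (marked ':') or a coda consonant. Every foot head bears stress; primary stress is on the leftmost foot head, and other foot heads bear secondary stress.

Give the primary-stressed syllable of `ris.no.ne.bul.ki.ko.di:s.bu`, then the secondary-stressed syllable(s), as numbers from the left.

primary 1, secondary 3, 4, 6, 7

Weights: 1 ris H, 2 no L, 3 ne L, 4 bul H, 5 ki L, 6 ko L, 7 di:s H, 8 bu L.
Parse right to left (heavy = foot alone; LL = one foot; stranded L unfooted): (ˈris) (no.ˈne) (ˈbul) (ki.ˈko) (ˈdi:s) bu.
Foot heads: 1, 3, 4, 6, 7.
Primary stress on the leftmost head = syllable 1.
Secondary stress on 3, 4, 6, 7: ˈris.no.ˌne.ˌbul.ki.ˌko.ˌdi:s.bu.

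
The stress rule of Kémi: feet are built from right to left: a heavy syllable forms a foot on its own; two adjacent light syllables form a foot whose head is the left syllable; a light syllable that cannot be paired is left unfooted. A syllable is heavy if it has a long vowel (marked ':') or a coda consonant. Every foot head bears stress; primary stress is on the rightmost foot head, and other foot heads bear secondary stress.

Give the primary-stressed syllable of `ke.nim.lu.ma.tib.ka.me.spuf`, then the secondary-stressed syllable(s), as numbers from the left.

Weights: 1 ke L, 2 nim H, 3 lu L, 4 ma L, 5 tib H, 6 ka L, 7 me L, 8 spuf H.
Parse right to left (heavy = foot alone; LL = one foot; stranded L unfooted): ke (ˈnim) (ˈlu.ma) (ˈtib) (ˈka.me) (ˈspuf).
Foot heads: 2, 3, 5, 6, 8.
Primary stress on the rightmost head = syllable 8.
Secondary stress on 2, 3, 5, 6: ke.ˌnim.ˌlu.ma.ˌtib.ˌka.me.ˈspuf.

primary 8, secondary 2, 3, 5, 6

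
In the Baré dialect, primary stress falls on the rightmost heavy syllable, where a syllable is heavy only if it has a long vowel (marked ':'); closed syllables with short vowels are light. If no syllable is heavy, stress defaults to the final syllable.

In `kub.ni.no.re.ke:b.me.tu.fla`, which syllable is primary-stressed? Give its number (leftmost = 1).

Weights: 1 kub L, 2 ni L, 3 no L, 4 re L, 5 ke:b H, 6 me L, 7 tu L, 8 fla L.
Heavy syllables in the domain: 5. The rightmost is syllable 5 (ke:b).
Primary stress: syllable 5 → kub.ni.no.re.ˈke:b.me.tu.fla.

5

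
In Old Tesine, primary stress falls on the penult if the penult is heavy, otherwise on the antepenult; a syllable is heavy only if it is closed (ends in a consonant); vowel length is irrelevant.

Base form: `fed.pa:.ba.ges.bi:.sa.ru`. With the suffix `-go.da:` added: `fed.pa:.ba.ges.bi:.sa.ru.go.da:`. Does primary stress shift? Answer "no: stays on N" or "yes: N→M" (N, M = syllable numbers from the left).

Base `fed.pa:.ba.ges.bi:.sa.ru` (7 syllables):
  Weights: 5 bi: L, 6 sa L, 7 ru L.
  The penult (syllable 6, sa) is light, so stress falls on the antepenult (syllable 5, bi:).
  → primary stress on syllable 5.
Suffixed `fed.pa:.ba.ges.bi:.sa.ru.go.da:` (9 syllables):
  Weights: 7 ru L, 8 go L, 9 da: L.
  The penult (syllable 8, go) is light, so stress falls on the antepenult (syllable 7, ru).
  → primary stress on syllable 7.

yes: 5→7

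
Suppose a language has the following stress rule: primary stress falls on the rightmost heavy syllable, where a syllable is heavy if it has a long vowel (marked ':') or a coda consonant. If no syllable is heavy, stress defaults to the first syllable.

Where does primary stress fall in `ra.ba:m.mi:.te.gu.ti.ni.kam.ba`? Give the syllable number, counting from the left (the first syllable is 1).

8

Weights: 1 ra L, 2 ba:m H, 3 mi: H, 4 te L, 5 gu L, 6 ti L, 7 ni L, 8 kam H, 9 ba L.
Heavy syllables in the domain: 2, 3, 8. The rightmost is syllable 8 (kam).
Primary stress: syllable 8 → ra.ba:m.mi:.te.gu.ti.ni.ˈkam.ba.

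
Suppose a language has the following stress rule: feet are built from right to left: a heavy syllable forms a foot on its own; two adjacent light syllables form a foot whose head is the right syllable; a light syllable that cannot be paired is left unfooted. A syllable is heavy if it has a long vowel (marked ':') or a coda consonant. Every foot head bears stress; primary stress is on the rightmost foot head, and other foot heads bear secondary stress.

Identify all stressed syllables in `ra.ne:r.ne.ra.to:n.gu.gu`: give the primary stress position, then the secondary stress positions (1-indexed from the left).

primary 7, secondary 2, 4, 5

Weights: 1 ra L, 2 ne:r H, 3 ne L, 4 ra L, 5 to:n H, 6 gu L, 7 gu L.
Parse right to left (heavy = foot alone; LL = one foot; stranded L unfooted): ra (ˈne:r) (ne.ˈra) (ˈto:n) (gu.ˈgu).
Foot heads: 2, 4, 5, 7.
Primary stress on the rightmost head = syllable 7.
Secondary stress on 2, 4, 5: ra.ˌne:r.ne.ˌra.ˌto:n.gu.ˈgu.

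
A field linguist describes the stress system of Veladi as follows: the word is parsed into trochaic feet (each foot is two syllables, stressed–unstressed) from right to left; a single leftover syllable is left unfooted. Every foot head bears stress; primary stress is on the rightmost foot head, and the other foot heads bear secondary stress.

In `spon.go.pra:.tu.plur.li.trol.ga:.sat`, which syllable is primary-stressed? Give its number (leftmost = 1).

8

Parse right to left into trochaic (ˈσσ) feet: spon (ˈgo.pra:) (ˈtu.plur) (ˈli.trol) (ˈga:.sat). Syllable 1 is left unfooted.
Foot heads (stressed positions): 2, 4, 6, 8.
End Rule Rightmost: primary stress on the rightmost head = syllable 8.
Primary stress: syllable 8 → spon.go.pra:.tu.plur.li.trol.ˈga:.sat.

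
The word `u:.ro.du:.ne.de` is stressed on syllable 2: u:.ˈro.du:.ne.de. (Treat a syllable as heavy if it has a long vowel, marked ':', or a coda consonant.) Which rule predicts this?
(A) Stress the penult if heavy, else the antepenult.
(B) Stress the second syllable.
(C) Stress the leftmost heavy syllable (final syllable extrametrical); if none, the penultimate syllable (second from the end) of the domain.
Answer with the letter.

B

Rule A → syllable 3 (observed: 2).
Rule B → syllable 2 ✓.
Rule C → syllable 1 (observed: 2).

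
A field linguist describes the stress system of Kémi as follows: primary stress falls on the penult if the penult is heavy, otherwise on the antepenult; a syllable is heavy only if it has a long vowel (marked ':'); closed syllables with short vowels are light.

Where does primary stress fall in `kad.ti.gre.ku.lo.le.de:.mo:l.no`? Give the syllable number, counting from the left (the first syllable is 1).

Weights: 7 de: H, 8 mo:l H, 9 no L.
The penult (syllable 8, mo:l) is heavy, so it takes stress.
Primary stress: syllable 8 → kad.ti.gre.ku.lo.le.de:.ˈmo:l.no.

8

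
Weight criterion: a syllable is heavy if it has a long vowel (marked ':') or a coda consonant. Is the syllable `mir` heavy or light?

heavy

`mir`: short vowel, closed (coda /r/). Closed → heavy.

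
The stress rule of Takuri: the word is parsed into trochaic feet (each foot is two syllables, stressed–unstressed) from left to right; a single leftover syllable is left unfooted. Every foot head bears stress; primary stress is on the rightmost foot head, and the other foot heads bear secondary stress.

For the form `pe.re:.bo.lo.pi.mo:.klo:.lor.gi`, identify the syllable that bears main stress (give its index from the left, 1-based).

Parse left to right into trochaic (ˈσσ) feet: (ˈpe.re:) (ˈbo.lo) (ˈpi.mo:) (ˈklo:.lor) gi. Syllable 9 is left unfooted.
Foot heads (stressed positions): 1, 3, 5, 7.
End Rule Rightmost: primary stress on the rightmost head = syllable 7.
Primary stress: syllable 7 → pe.re:.bo.lo.pi.mo:.ˈklo:.lor.gi.

7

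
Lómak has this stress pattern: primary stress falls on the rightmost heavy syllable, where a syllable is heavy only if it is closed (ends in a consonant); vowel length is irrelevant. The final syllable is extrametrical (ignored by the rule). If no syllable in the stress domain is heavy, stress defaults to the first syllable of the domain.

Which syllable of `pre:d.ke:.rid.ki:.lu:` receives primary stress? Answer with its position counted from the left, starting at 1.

3

The final syllable (5, lu:) is extrametrical; the stress domain is syllables 1–4.
Weights: 1 pre:d H, 2 ke: L, 3 rid H, 4 ki: L.
Heavy syllables in the domain: 1, 3. The rightmost is syllable 3 (rid).
Primary stress: syllable 3 → pre:d.ke:.ˈrid.ki:.lu:.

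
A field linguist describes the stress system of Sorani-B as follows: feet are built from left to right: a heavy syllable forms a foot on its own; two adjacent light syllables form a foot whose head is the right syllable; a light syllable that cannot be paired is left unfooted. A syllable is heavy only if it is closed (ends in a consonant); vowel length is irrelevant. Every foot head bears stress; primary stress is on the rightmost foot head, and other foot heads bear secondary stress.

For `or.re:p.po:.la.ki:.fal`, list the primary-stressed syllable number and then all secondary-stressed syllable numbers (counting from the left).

primary 6, secondary 1, 2, 4

Weights: 1 or H, 2 re:p H, 3 po: L, 4 la L, 5 ki: L, 6 fal H.
Parse left to right (heavy = foot alone; LL = one foot; stranded L unfooted): (ˈor) (ˈre:p) (po:.ˈla) ki: (ˈfal).
Foot heads: 1, 2, 4, 6.
Primary stress on the rightmost head = syllable 6.
Secondary stress on 1, 2, 4: ˌor.ˌre:p.po:.ˌla.ki:.ˈfal.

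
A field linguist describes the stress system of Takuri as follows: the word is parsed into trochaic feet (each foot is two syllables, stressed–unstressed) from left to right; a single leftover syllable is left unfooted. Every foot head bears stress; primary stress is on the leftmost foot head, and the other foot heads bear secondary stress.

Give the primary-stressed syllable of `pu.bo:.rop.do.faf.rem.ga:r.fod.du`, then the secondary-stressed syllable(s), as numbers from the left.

Parse left to right into trochaic (ˈσσ) feet: (ˈpu.bo:) (ˈrop.do) (ˈfaf.rem) (ˈga:r.fod) du. Syllable 9 is left unfooted.
Foot heads (stressed positions): 1, 3, 5, 7.
End Rule Leftmost: primary stress on the leftmost head = syllable 1.
Secondary stress on 3, 5, 7: ˈpu.bo:.ˌrop.do.ˌfaf.rem.ˌga:r.fod.du.

primary 1, secondary 3, 5, 7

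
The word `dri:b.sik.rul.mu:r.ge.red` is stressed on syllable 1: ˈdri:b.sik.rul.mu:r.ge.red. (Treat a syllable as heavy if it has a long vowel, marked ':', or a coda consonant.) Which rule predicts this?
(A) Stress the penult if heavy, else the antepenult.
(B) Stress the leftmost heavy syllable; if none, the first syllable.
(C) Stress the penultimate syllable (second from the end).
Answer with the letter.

Rule A → syllable 4 (observed: 1).
Rule B → syllable 1 ✓.
Rule C → syllable 5 (observed: 1).

B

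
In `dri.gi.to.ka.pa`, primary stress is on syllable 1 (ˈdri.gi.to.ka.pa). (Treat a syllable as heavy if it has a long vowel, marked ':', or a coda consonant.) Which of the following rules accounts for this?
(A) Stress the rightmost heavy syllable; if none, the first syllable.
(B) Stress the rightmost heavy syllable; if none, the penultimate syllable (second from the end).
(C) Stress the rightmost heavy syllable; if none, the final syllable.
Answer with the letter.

Rule A → syllable 1 ✓.
Rule B → syllable 4 (observed: 1).
Rule C → syllable 5 (observed: 1).

A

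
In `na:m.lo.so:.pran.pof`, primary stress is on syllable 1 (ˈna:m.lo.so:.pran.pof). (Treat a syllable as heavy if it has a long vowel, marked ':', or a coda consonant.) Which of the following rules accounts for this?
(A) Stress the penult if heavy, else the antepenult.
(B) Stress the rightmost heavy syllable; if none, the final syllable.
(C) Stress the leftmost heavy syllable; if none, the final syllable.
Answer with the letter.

C

Rule A → syllable 4 (observed: 1).
Rule B → syllable 5 (observed: 1).
Rule C → syllable 1 ✓.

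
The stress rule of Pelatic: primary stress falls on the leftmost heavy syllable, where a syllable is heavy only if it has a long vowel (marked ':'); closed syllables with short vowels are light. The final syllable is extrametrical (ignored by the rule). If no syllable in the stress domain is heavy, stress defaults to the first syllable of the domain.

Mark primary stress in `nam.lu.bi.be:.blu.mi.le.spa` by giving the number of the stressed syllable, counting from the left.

4

The final syllable (8, spa) is extrametrical; the stress domain is syllables 1–7.
Weights: 1 nam L, 2 lu L, 3 bi L, 4 be: H, 5 blu L, 6 mi L, 7 le L.
Heavy syllables in the domain: 4. The leftmost is syllable 4 (be:).
Primary stress: syllable 4 → nam.lu.bi.ˈbe:.blu.mi.le.spa.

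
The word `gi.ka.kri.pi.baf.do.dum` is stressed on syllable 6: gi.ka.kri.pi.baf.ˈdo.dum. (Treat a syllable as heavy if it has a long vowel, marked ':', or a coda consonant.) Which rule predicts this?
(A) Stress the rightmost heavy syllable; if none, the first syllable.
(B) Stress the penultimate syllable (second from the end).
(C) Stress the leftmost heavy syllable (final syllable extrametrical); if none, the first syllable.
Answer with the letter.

Rule A → syllable 7 (observed: 6).
Rule B → syllable 6 ✓.
Rule C → syllable 5 (observed: 6).

B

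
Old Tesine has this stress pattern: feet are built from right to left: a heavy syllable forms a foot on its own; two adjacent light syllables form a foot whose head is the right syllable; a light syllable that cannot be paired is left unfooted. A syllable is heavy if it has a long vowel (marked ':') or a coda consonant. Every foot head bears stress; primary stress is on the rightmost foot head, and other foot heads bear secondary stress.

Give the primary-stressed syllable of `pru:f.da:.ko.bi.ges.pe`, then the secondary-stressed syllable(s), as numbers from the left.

Weights: 1 pru:f H, 2 da: H, 3 ko L, 4 bi L, 5 ges H, 6 pe L.
Parse right to left (heavy = foot alone; LL = one foot; stranded L unfooted): (ˈpru:f) (ˈda:) (ko.ˈbi) (ˈges) pe.
Foot heads: 1, 2, 4, 5.
Primary stress on the rightmost head = syllable 5.
Secondary stress on 1, 2, 4: ˌpru:f.ˌda:.ko.ˌbi.ˈges.pe.

primary 5, secondary 1, 2, 4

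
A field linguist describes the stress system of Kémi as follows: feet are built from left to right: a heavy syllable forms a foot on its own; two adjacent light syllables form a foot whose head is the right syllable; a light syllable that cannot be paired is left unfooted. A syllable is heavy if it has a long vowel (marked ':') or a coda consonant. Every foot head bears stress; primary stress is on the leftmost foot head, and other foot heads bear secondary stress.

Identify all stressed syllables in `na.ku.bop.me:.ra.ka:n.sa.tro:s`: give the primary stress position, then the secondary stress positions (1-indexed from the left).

primary 2, secondary 3, 4, 6, 8

Weights: 1 na L, 2 ku L, 3 bop H, 4 me: H, 5 ra L, 6 ka:n H, 7 sa L, 8 tro:s H.
Parse left to right (heavy = foot alone; LL = one foot; stranded L unfooted): (na.ˈku) (ˈbop) (ˈme:) ra (ˈka:n) sa (ˈtro:s).
Foot heads: 2, 3, 4, 6, 8.
Primary stress on the leftmost head = syllable 2.
Secondary stress on 3, 4, 6, 8: na.ˈku.ˌbop.ˌme:.ra.ˌka:n.sa.ˌtro:s.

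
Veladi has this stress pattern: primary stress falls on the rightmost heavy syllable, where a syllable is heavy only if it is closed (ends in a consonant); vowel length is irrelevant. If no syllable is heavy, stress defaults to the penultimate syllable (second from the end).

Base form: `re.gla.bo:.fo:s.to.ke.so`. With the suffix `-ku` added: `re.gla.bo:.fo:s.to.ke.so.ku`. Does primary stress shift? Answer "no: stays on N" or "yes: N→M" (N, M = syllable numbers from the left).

no: stays on 4

Base `re.gla.bo:.fo:s.to.ke.so` (7 syllables):
  Weights: 1 re L, 2 gla L, 3 bo: L, 4 fo:s H, 5 to L, 6 ke L, 7 so L.
  Heavy syllables in the domain: 4. The rightmost is syllable 4 (fo:s).
  → primary stress on syllable 4.
Suffixed `re.gla.bo:.fo:s.to.ke.so.ku` (8 syllables):
  Weights: 1 re L, 2 gla L, 3 bo: L, 4 fo:s H, 5 to L, 6 ke L, 7 so L, 8 ku L.
  Heavy syllables in the domain: 4. The rightmost is syllable 4 (fo:s).
  → primary stress on syllable 4.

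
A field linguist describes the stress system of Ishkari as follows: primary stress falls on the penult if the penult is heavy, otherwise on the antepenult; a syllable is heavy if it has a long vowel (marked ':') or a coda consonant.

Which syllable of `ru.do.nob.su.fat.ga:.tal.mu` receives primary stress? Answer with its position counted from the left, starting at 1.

7

Weights: 6 ga: H, 7 tal H, 8 mu L.
The penult (syllable 7, tal) is heavy, so it takes stress.
Primary stress: syllable 7 → ru.do.nob.su.fat.ga:.ˈtal.mu.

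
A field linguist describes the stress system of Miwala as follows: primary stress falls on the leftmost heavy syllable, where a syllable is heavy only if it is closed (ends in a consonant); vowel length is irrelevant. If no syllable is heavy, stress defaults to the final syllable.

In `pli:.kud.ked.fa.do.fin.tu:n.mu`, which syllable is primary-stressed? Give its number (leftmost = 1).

Weights: 1 pli: L, 2 kud H, 3 ked H, 4 fa L, 5 do L, 6 fin H, 7 tu:n H, 8 mu L.
Heavy syllables in the domain: 2, 3, 6, 7. The leftmost is syllable 2 (kud).
Primary stress: syllable 2 → pli:.ˈkud.ked.fa.do.fin.tu:n.mu.

2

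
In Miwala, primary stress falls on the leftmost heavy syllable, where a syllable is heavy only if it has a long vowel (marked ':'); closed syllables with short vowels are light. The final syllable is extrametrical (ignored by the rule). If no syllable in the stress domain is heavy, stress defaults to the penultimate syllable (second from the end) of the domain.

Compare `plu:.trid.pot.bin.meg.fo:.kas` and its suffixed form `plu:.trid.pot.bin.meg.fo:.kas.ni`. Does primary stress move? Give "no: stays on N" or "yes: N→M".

no: stays on 1

Base `plu:.trid.pot.bin.meg.fo:.kas` (7 syllables):
  The final syllable (7, kas) is extrametrical; the stress domain is syllables 1–6.
  Weights: 1 plu: H, 2 trid L, 3 pot L, 4 bin L, 5 meg L, 6 fo: H.
  Heavy syllables in the domain: 1, 6. The leftmost is syllable 1 (plu:).
  → primary stress on syllable 1.
Suffixed `plu:.trid.pot.bin.meg.fo:.kas.ni` (8 syllables):
  The final syllable (8, ni) is extrametrical; the stress domain is syllables 1–7.
  Weights: 1 plu: H, 2 trid L, 3 pot L, 4 bin L, 5 meg L, 6 fo: H, 7 kas L.
  Heavy syllables in the domain: 1, 6. The leftmost is syllable 1 (plu:).
  → primary stress on syllable 1.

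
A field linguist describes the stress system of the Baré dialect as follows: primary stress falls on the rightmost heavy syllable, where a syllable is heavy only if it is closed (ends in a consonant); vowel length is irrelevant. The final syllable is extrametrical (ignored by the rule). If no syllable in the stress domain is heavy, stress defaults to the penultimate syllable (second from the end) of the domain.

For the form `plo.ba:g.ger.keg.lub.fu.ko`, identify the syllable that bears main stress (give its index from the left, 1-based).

The final syllable (7, ko) is extrametrical; the stress domain is syllables 1–6.
Weights: 1 plo L, 2 ba:g H, 3 ger H, 4 keg H, 5 lub H, 6 fu L.
Heavy syllables in the domain: 2, 3, 4, 5. The rightmost is syllable 5 (lub).
Primary stress: syllable 5 → plo.ba:g.ger.keg.ˈlub.fu.ko.

5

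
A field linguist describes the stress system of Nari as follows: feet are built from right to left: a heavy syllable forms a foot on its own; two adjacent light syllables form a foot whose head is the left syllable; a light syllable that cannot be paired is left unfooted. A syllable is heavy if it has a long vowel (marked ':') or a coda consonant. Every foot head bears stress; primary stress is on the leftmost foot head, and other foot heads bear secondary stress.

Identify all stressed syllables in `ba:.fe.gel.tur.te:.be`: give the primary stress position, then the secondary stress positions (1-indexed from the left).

primary 1, secondary 3, 4, 5

Weights: 1 ba: H, 2 fe L, 3 gel H, 4 tur H, 5 te: H, 6 be L.
Parse right to left (heavy = foot alone; LL = one foot; stranded L unfooted): (ˈba:) fe (ˈgel) (ˈtur) (ˈte:) be.
Foot heads: 1, 3, 4, 5.
Primary stress on the leftmost head = syllable 1.
Secondary stress on 3, 4, 5: ˈba:.fe.ˌgel.ˌtur.ˌte:.be.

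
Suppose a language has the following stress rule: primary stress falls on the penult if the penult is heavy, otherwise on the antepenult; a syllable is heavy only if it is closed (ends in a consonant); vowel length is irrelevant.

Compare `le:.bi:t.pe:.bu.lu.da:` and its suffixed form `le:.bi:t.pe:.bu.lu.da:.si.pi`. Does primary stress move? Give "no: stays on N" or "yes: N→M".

yes: 4→6

Base `le:.bi:t.pe:.bu.lu.da:` (6 syllables):
  Weights: 4 bu L, 5 lu L, 6 da: L.
  The penult (syllable 5, lu) is light, so stress falls on the antepenult (syllable 4, bu).
  → primary stress on syllable 4.
Suffixed `le:.bi:t.pe:.bu.lu.da:.si.pi` (8 syllables):
  Weights: 6 da: L, 7 si L, 8 pi L.
  The penult (syllable 7, si) is light, so stress falls on the antepenult (syllable 6, da:).
  → primary stress on syllable 6.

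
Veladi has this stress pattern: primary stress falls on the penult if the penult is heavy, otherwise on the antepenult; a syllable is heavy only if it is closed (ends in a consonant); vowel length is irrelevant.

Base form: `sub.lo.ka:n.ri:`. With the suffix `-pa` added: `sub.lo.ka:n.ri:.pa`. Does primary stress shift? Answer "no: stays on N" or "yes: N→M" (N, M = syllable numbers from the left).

Base `sub.lo.ka:n.ri:` (4 syllables):
  Weights: 2 lo L, 3 ka:n H, 4 ri: L.
  The penult (syllable 3, ka:n) is heavy, so it takes stress.
  → primary stress on syllable 3.
Suffixed `sub.lo.ka:n.ri:.pa` (5 syllables):
  Weights: 3 ka:n H, 4 ri: L, 5 pa L.
  The penult (syllable 4, ri:) is light, so stress falls on the antepenult (syllable 3, ka:n).
  → primary stress on syllable 3.

no: stays on 3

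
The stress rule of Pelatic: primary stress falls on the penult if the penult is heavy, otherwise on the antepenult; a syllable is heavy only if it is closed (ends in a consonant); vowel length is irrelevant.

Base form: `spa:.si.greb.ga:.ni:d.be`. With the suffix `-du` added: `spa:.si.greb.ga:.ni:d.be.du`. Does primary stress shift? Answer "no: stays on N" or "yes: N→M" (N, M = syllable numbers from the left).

Base `spa:.si.greb.ga:.ni:d.be` (6 syllables):
  Weights: 4 ga: L, 5 ni:d H, 6 be L.
  The penult (syllable 5, ni:d) is heavy, so it takes stress.
  → primary stress on syllable 5.
Suffixed `spa:.si.greb.ga:.ni:d.be.du` (7 syllables):
  Weights: 5 ni:d H, 6 be L, 7 du L.
  The penult (syllable 6, be) is light, so stress falls on the antepenult (syllable 5, ni:d).
  → primary stress on syllable 5.

no: stays on 5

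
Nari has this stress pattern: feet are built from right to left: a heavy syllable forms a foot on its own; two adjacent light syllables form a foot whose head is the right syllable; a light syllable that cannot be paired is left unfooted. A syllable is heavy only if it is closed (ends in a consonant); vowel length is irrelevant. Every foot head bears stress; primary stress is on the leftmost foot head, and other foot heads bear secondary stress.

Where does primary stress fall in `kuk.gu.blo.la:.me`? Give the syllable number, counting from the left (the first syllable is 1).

Weights: 1 kuk H, 2 gu L, 3 blo L, 4 la: L, 5 me L.
Parse right to left (heavy = foot alone; LL = one foot; stranded L unfooted): (ˈkuk) (gu.ˈblo) (la:.ˈme).
Foot heads: 1, 3, 5.
Primary stress on the leftmost head = syllable 1.
Primary stress: syllable 1 → ˈkuk.gu.blo.la:.me.

1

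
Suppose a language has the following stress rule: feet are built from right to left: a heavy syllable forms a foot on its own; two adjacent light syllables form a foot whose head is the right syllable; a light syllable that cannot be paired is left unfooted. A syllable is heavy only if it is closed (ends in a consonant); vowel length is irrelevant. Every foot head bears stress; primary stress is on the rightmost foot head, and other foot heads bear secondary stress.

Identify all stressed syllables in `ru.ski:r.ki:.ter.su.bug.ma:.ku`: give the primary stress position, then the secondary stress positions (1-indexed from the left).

primary 8, secondary 2, 4, 6

Weights: 1 ru L, 2 ski:r H, 3 ki: L, 4 ter H, 5 su L, 6 bug H, 7 ma: L, 8 ku L.
Parse right to left (heavy = foot alone; LL = one foot; stranded L unfooted): ru (ˈski:r) ki: (ˈter) su (ˈbug) (ma:.ˈku).
Foot heads: 2, 4, 6, 8.
Primary stress on the rightmost head = syllable 8.
Secondary stress on 2, 4, 6: ru.ˌski:r.ki:.ˌter.su.ˌbug.ma:.ˈku.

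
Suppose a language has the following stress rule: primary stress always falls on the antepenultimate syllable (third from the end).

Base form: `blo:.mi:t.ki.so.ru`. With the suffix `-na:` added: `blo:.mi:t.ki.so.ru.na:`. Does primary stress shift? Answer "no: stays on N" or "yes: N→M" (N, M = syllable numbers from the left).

Base `blo:.mi:t.ki.so.ru` (5 syllables):
  The word has 5 syllables; the antepenultimate syllable (third from the end) is syllable 3 (ki).
  → primary stress on syllable 3.
Suffixed `blo:.mi:t.ki.so.ru.na:` (6 syllables):
  The word has 6 syllables; the antepenultimate syllable (third from the end) is syllable 4 (so).
  → primary stress on syllable 4.

yes: 3→4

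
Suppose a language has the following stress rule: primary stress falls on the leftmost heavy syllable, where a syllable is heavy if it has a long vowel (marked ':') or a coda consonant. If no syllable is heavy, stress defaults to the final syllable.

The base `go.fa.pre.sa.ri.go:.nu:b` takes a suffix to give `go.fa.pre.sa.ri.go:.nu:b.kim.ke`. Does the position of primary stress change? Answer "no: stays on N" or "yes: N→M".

Base `go.fa.pre.sa.ri.go:.nu:b` (7 syllables):
  Weights: 1 go L, 2 fa L, 3 pre L, 4 sa L, 5 ri L, 6 go: H, 7 nu:b H.
  Heavy syllables in the domain: 6, 7. The leftmost is syllable 6 (go:).
  → primary stress on syllable 6.
Suffixed `go.fa.pre.sa.ri.go:.nu:b.kim.ke` (9 syllables):
  Weights: 1 go L, 2 fa L, 3 pre L, 4 sa L, 5 ri L, 6 go: H, 7 nu:b H, 8 kim H, 9 ke L.
  Heavy syllables in the domain: 6, 7, 8. The leftmost is syllable 6 (go:).
  → primary stress on syllable 6.

no: stays on 6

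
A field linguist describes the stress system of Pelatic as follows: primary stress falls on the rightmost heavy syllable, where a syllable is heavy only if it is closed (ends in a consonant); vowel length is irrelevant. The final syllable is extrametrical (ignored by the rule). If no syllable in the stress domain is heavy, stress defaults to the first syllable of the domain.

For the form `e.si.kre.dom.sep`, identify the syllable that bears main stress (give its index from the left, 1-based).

4

The final syllable (5, sep) is extrametrical; the stress domain is syllables 1–4.
Weights: 1 e L, 2 si L, 3 kre L, 4 dom H.
Heavy syllables in the domain: 4. The rightmost is syllable 4 (dom).
Primary stress: syllable 4 → e.si.kre.ˈdom.sep.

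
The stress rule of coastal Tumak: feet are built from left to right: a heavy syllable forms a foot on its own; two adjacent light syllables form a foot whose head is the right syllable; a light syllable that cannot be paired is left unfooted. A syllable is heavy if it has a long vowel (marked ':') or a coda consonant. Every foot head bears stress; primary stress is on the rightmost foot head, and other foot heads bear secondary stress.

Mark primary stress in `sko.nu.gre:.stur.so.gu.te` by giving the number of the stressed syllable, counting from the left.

6

Weights: 1 sko L, 2 nu L, 3 gre: H, 4 stur H, 5 so L, 6 gu L, 7 te L.
Parse left to right (heavy = foot alone; LL = one foot; stranded L unfooted): (sko.ˈnu) (ˈgre:) (ˈstur) (so.ˈgu) te.
Foot heads: 2, 3, 4, 6.
Primary stress on the rightmost head = syllable 6.
Primary stress: syllable 6 → sko.nu.gre:.stur.so.ˈgu.te.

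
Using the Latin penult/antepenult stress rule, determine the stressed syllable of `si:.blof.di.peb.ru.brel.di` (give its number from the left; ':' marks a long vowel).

6

Classical Latin: stress the penult if heavy (long vowel or closed), else the antepenult.
Weights: 5 ru L, 6 brel H, 7 di L.
The penult (syllable 6, brel) is heavy, so it takes stress.
Stress on syllable 6: si:.blof.di.peb.ru.ˈbrel.di.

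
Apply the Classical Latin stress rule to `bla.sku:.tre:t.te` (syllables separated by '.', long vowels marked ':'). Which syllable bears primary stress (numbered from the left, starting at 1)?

Classical Latin: stress the penult if heavy (long vowel or closed), else the antepenult.
Weights: 2 sku: H, 3 tre:t H, 4 te L.
The penult (syllable 3, tre:t) is heavy, so it takes stress.
Stress on syllable 3: bla.sku:.ˈtre:t.te.

3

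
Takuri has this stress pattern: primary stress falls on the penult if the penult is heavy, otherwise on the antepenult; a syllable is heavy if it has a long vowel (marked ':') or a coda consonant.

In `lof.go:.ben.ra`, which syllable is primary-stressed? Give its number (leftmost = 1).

Weights: 2 go: H, 3 ben H, 4 ra L.
The penult (syllable 3, ben) is heavy, so it takes stress.
Primary stress: syllable 3 → lof.go:.ˈben.ra.

3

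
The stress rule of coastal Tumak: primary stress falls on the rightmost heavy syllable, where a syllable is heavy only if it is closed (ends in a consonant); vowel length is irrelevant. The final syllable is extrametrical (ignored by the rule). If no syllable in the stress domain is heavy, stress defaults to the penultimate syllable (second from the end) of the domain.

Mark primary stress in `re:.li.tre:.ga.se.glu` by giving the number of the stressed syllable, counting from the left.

4

The final syllable (6, glu) is extrametrical; the stress domain is syllables 1–5.
Weights: 1 re: L, 2 li L, 3 tre: L, 4 ga L, 5 se L.
No heavy syllable in the domain; default to the penultimate syllable (second from the end) of the domain = syllable 4.
Primary stress: syllable 4 → re:.li.tre:.ˈga.se.glu.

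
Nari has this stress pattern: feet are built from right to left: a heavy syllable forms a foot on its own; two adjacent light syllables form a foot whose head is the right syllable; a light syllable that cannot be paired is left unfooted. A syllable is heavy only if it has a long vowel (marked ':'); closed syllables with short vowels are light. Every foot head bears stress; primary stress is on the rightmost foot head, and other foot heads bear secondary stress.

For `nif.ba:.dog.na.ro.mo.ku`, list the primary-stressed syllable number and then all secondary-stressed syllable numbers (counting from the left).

Weights: 1 nif L, 2 ba: H, 3 dog L, 4 na L, 5 ro L, 6 mo L, 7 ku L.
Parse right to left (heavy = foot alone; LL = one foot; stranded L unfooted): nif (ˈba:) dog (na.ˈro) (mo.ˈku).
Foot heads: 2, 5, 7.
Primary stress on the rightmost head = syllable 7.
Secondary stress on 2, 5: nif.ˌba:.dog.na.ˌro.mo.ˈku.

primary 7, secondary 2, 5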